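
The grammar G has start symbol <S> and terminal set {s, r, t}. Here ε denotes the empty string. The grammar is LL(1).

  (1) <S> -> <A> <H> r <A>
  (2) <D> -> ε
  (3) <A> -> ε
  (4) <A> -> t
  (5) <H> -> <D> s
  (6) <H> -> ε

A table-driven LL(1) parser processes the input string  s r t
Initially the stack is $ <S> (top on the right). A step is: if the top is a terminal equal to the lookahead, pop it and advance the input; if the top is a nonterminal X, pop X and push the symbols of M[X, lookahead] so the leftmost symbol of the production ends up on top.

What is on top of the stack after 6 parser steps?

<A>

step 1: stack=$ <S>  input=s r t $  — expand <S> -> <A> <H> r <A>
step 2: stack=$ <A> r <H> <A>  input=s r t $  — expand <A> -> ε
step 3: stack=$ <A> r <H>  input=s r t $  — expand <H> -> <D> s
step 4: stack=$ <A> r s <D>  input=s r t $  — expand <D> -> ε
step 5: stack=$ <A> r s  input=s r t $  — match s
step 6: stack=$ <A> r  input=r t $  — match r
Stack after step 6: $ <A> (top = <A>).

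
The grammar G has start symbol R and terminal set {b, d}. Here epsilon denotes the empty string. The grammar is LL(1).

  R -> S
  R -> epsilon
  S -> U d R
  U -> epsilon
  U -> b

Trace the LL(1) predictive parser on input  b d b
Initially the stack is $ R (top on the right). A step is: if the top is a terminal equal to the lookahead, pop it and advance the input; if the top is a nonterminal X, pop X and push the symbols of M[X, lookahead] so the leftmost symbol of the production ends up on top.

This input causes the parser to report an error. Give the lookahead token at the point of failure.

      Stack    Input    Action
   1  $ R      b d b $  expand R -> S
   2  $ S      b d b $  expand S -> U d R
   3  $ R d U  b d b $  expand U -> b
   4  $ R d b  b d b $  match b
   5  $ R d    d b $    match d
   6  $ R      b $      expand R -> S
   7  $ S      b $      expand S -> U d R
   8  $ R d U  b $      expand U -> b
   9  $ R d b  b $      match b
  10  $ R d    $        error: top is terminal d but lookahead is $

$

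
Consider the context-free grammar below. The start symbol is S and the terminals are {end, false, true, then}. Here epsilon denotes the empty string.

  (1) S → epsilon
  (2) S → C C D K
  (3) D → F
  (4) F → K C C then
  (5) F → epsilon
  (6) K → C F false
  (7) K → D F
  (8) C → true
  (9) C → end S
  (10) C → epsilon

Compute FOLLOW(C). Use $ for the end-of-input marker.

{$, end, false, then, true}

FIRST(C) = {epsilon, end, true}
FIRST(S) = {epsilon, end, false, then, true}  (via C C D K)
FIRST(D) = {epsilon, end, false, then, true}  (via F)
FIRST(F) = {epsilon, end, false, then, true}  (via K C C then)
FIRST(K) = {epsilon, end, false, then, true}  (via C F false, D F)
FOLLOW(S) includes $ since S is the start symbol.
FOLLOW(S): in C→end S, the suffix after S is empty, so FOLLOW(S) ⊇ FOLLOW(C) = {$, end, false, then, true}. Thus FOLLOW(S) = {$, end, false, then, true}.
FOLLOW(K): in S→C C D K, the suffix after K is empty, so FOLLOW(K) ⊇ FOLLOW(S) = {$, end, false, then, true}; in F→K C C then, K is followed by C C then with FIRST {end, then, true}. Thus FOLLOW(K) = {$, end, false, then, true}.
FOLLOW(D): in S→C C D K, D is followed by K with FIRST {epsilon, end, false, then, true}; in S→C C D K, the suffix after D is nullable, so FOLLOW(D) ⊇ FOLLOW(S) = {$, end, false, then, true}; in K→D F, D is followed by F with FIRST {epsilon, end, false, then, true}; in K→D F, the suffix after D is nullable, so FOLLOW(D) ⊇ FOLLOW(K) = {$, end, false, then, true}. Thus FOLLOW(D) = {$, end, false, then, true}.
FOLLOW(F): in D→F, the suffix after F is empty, so FOLLOW(F) ⊇ FOLLOW(D) = {$, end, false, then, true}; in K→C F false, F is followed by false with FIRST {false}; in K→D F, the suffix after F is empty, so FOLLOW(F) ⊇ FOLLOW(K) = {$, end, false, then, true}. Thus FOLLOW(F) = {$, end, false, then, true}.
FOLLOW(C): in S→C C D K (occurrence 1), C is followed by C D K with FIRST {epsilon, end, false, then, true}; in S→C C D K (occurrence 1), the suffix after C is nullable, so FOLLOW(C) ⊇ FOLLOW(S) = {$, end, false, then, true}; in S→C C D K (occurrence 2), C is followed by D K with FIRST {epsilon, end, false, then, true}; in S→C C D K (occurrence 2), the suffix after C is nullable, so FOLLOW(C) ⊇ FOLLOW(S) = {$, end, false, then, true}; in F→K C C then (occurrence 1), C is followed by C then with FIRST {end, then, true}; in F→K C C then (occurrence 2), C is followed by then with FIRST {then}; in K→C F false, C is followed by F false with FIRST {end, false, then, true}. Thus FOLLOW(C) = {$, end, false, then, true}.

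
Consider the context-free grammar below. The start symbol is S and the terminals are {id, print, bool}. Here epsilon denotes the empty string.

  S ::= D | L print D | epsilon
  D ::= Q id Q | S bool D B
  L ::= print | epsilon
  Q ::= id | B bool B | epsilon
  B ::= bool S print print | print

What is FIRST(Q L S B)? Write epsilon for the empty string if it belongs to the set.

FIRST(L) = {epsilon, print}
FIRST(B) = {bool, print}
FIRST(Q) = {epsilon, bool, id, print}  (via B bool B)
FIRST(S) = {epsilon, bool, id, print}  (via D, L print D)
FIRST(D) = {bool, id, print}  (via Q id Q, S bool D B)
FIRST(Q L S B): take FIRST of each symbol in turn, carrying on past any symbol whose FIRST contains epsilon; result {bool, id, print}.

{bool, id, print}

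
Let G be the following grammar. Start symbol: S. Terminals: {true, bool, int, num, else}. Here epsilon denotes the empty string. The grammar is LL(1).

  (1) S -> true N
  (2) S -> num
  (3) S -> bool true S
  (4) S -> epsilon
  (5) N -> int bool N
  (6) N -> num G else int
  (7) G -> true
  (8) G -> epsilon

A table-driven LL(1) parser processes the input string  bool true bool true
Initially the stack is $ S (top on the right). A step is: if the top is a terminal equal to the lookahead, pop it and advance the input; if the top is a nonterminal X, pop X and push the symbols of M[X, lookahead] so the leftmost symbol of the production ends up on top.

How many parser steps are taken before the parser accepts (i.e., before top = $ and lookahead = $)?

step 1: stack=$ S  input=bool true bool true $  — expand S -> bool true S
step 2: stack=$ S true bool  input=bool true bool true $  — match bool
step 3: stack=$ S true  input=true bool true $  — match true
step 4: stack=$ S  input=bool true $  — expand S -> bool true S
step 5: stack=$ S true bool  input=bool true $  — match bool
step 6: stack=$ S true  input=true $  — match true
step 7: stack=$ S  input=$  — expand S -> epsilon
Accept reached after 7 steps.

7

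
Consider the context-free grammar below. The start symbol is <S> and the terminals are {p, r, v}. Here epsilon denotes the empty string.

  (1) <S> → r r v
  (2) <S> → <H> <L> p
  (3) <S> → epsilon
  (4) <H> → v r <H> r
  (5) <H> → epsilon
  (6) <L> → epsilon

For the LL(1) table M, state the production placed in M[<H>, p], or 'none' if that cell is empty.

FIRST(<H>): from <H>→v r <H> r we get {v}; from <H>→epsilon we get {epsilon}. So FIRST(<H>) = {epsilon, v}.
FIRST(<L>): from <L>→epsilon we get {epsilon}. So FIRST(<L>) = {epsilon}.
FIRST(<S>): from <S>→r r v we get {r}; from <S>→<H> <L> p we get {p, v}; from <S>→epsilon we get {epsilon}. So FIRST(<S>) = {epsilon, p, r, v}.
FOLLOW(<S>) includes $ since <S> is the start symbol.
FOLLOW(<H>): in <S>→<H> <L> p, <H> is followed by <L> p with FIRST {p}; in <H>→v r <H> r, <H> is followed by r with FIRST {r}. Thus FOLLOW(<H>) = {p, r}.
For <H> → v r <H> r: FIRST(v r <H> r) = {v}, so it goes in M[<H>, t] for t ∈ {v}.
For <H> → epsilon: FIRST(epsilon) = {epsilon}, so it goes in M[<H>, t] for t ∈ {}; since epsilon ∈ FIRST, also for every t ∈ FOLLOW(<H>) = {p, r}.

<H> → epsilon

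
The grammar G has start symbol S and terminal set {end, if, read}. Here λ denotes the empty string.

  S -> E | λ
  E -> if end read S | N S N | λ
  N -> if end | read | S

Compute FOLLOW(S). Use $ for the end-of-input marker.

{$, if, read}

FIRST(S) = {λ, if, read}  (via E)
FIRST(N) = {λ, if, read}  (via S)
FIRST(E) = {λ, if, read}  (via N S N)
FOLLOW(S) includes $ since S is the start symbol.
FOLLOW(S): in E->if end read S, the suffix after S is empty, so FOLLOW(S) ⊇ FOLLOW(E) = {$, if, read}; in E->N S N, S is followed by N with FIRST {λ, if, read}; in E->N S N, the suffix after S is nullable, so FOLLOW(S) ⊇ FOLLOW(E) = {$, if, read}; in N->S, the suffix after S is empty, so FOLLOW(S) ⊇ FOLLOW(N) = {$, if, read}. Thus FOLLOW(S) = {$, if, read}.
FOLLOW(E): in S->E, the suffix after E is empty, so FOLLOW(E) ⊇ FOLLOW(S) = {$, if, read}. Thus FOLLOW(E) = {$, if, read}.
FOLLOW(N): in E->N S N (occurrence 1), N is followed by S N with FIRST {λ, if, read}; in E->N S N (occurrence 1), the suffix after N is nullable, so FOLLOW(N) ⊇ FOLLOW(E) = {$, if, read}; in E->N S N (occurrence 2), the suffix after N is empty, so FOLLOW(N) ⊇ FOLLOW(E) = {$, if, read}. Thus FOLLOW(N) = {$, if, read}.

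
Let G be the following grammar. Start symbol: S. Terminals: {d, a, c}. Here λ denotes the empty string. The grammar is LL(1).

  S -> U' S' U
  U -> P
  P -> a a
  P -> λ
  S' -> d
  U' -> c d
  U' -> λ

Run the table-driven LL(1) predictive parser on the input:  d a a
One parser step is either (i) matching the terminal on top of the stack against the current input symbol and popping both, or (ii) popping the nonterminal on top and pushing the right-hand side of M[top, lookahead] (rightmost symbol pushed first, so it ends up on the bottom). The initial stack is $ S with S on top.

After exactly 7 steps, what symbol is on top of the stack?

a

step 1: stack=$ S  input=d a a $  — expand S -> U' S' U
step 2: stack=$ U S' U'  input=d a a $  — expand U' -> λ
step 3: stack=$ U S'  input=d a a $  — expand S' -> d
step 4: stack=$ U d  input=d a a $  — match d
step 5: stack=$ U  input=a a $  — expand U -> P
step 6: stack=$ P  input=a a $  — expand P -> a a
step 7: stack=$ a a  input=a a $  — match a
Stack after step 7: $ a (top = a).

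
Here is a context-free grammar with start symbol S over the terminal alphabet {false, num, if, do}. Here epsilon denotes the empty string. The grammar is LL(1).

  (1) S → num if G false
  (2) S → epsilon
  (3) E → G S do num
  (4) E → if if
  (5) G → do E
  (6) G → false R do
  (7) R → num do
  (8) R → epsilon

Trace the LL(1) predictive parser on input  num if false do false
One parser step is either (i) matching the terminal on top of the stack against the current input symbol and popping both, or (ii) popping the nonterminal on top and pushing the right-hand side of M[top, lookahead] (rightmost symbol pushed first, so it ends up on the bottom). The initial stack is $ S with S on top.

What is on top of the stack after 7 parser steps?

false

     Stack               Input                    Action
  1  $ S                 num if false do false $  expand S → num if G false
  2  $ false G if num    num if false do false $  match num
  3  $ false G if        if false do false $      match if
  4  $ false G           false do false $         expand G → false R do
  5  $ false do R false  false do false $         match false
  6  $ false do R        do false $               expand R → epsilon
  7  $ false do          do false $               match do
Stack after step 7: $ false (top = false).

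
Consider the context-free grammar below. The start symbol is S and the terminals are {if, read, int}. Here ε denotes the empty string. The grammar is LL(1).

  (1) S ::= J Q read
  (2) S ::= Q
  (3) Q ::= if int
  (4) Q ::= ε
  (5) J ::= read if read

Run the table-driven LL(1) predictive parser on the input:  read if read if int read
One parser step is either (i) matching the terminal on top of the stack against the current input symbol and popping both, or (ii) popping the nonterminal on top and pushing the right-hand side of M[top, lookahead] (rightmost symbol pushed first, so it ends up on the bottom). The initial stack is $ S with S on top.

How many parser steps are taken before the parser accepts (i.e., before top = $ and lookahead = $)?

     Stack                  Input                       Action
  1  $ S                    read if read if int read $  expand S ::= J Q read
  2  $ read Q J             read if read if int read $  expand J ::= read if read
  3  $ read Q read if read  read if read if int read $  match read
  4  $ read Q read if       if read if int read $       match if
  5  $ read Q read          read if int read $          match read
  6  $ read Q               if int read $               expand Q ::= if int
  7  $ read int if          if int read $               match if
  8  $ read int             int read $                  match int
  9  $ read                 read $                      match read
Accept reached after 9 steps.

9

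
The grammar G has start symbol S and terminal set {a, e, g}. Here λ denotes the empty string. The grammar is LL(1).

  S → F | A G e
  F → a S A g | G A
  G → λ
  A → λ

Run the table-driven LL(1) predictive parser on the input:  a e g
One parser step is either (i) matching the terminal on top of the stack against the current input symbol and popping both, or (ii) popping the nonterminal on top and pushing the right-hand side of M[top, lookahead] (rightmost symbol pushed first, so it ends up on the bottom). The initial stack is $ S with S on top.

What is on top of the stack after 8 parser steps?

g

step 1: stack=$ S  input=a e g $  — expand S → F
step 2: stack=$ F  input=a e g $  — expand F → a S A g
step 3: stack=$ g A S a  input=a e g $  — match a
step 4: stack=$ g A S  input=e g $  — expand S → A G e
step 5: stack=$ g A e G A  input=e g $  — expand A → λ
step 6: stack=$ g A e G  input=e g $  — expand G → λ
step 7: stack=$ g A e  input=e g $  — match e
step 8: stack=$ g A  input=g $  — expand A → λ
Stack after step 8: $ g (top = g).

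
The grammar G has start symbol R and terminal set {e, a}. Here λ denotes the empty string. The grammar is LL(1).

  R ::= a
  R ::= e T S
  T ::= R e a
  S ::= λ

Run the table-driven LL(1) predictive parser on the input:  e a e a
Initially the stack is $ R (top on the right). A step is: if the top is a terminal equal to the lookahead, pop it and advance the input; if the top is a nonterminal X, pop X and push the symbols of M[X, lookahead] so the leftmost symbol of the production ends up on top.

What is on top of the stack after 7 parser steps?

S

step 1: stack=$ R  input=e a e a $  — expand R ::= e T S
step 2: stack=$ S T e  input=e a e a $  — match e
step 3: stack=$ S T  input=a e a $  — expand T ::= R e a
step 4: stack=$ S a e R  input=a e a $  — expand R ::= a
step 5: stack=$ S a e a  input=a e a $  — match a
step 6: stack=$ S a e  input=e a $  — match e
step 7: stack=$ S a  input=a $  — match a
Stack after step 7: $ S (top = S).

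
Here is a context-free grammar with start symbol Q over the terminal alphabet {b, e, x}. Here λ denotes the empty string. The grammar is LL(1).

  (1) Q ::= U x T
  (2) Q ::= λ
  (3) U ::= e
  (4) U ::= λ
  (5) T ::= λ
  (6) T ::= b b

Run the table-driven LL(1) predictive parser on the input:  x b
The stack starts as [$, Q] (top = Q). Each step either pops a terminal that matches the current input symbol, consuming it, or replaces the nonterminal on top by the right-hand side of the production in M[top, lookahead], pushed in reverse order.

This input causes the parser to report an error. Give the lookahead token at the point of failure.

$

     Stack    Input  Action
  1  $ Q      x b $  expand Q ::= U x T
  2  $ T x U  x b $  expand U ::= λ
  3  $ T x    x b $  match x
  4  $ T      b $    expand T ::= b b
  5  $ b b    b $    match b
  6  $ b      $      error: top is terminal b but lookahead is $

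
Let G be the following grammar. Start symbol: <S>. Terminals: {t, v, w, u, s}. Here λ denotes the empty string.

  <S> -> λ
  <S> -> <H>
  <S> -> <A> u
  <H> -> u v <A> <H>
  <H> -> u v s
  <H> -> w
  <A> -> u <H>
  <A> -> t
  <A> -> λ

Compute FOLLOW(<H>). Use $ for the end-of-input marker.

FIRST(<H>): from <H>->u v <A> <H> we get {u}; from <H>->u v s we get {u}; from <H>->w we get {w}. So FIRST(<H>) = {u, w}.
FIRST(<A>): from <A>->u <H> we get {u}; from <A>->t we get {t}; from <A>->λ we get {λ}. So FIRST(<A>) = {λ, t, u}.
FIRST(<S>): from <S>->λ we get {λ}; from <S>-><H> we get {u, w}; from <S>-><A> u we get {t, u}. So FIRST(<S>) = {λ, t, u, w}.
FOLLOW(<S>) includes $ since <S> is the start symbol.
FOLLOW(<S>): <S> appears on no right-hand side. Thus FOLLOW(<S>) = {$}.
FOLLOW(<A>): in <S>-><A> u, <A> is followed by u with FIRST {u}; in <H>->u v <A> <H>, <A> is followed by <H> with FIRST {u, w}. Thus FOLLOW(<A>) = {u, w}.
FOLLOW(<H>): in <S>-><H>, the suffix after <H> is empty, so FOLLOW(<H>) ⊇ FOLLOW(<S>) = {$}; in <H>->u v <A> <H>, the suffix after <H> is empty (adds nothing new); in <A>->u <H>, the suffix after <H> is empty, so FOLLOW(<H>) ⊇ FOLLOW(<A>) = {u, w}. Thus FOLLOW(<H>) = {$, u, w}.

{$, u, w}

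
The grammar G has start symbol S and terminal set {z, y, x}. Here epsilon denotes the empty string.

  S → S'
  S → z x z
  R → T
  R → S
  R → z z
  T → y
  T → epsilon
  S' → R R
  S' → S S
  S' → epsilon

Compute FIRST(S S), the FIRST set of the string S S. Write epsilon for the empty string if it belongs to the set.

FIRST(T) = {epsilon, y}
FIRST(S) = {epsilon, y, z}  (via S')
FIRST(R) = {epsilon, y, z}  (via T, S)
FIRST(S') = {epsilon, y, z}  (via R R, S S)
FIRST(S S): take FIRST of each symbol in turn, carrying on past any symbol whose FIRST contains epsilon; result {epsilon, y, z}.

{epsilon, y, z}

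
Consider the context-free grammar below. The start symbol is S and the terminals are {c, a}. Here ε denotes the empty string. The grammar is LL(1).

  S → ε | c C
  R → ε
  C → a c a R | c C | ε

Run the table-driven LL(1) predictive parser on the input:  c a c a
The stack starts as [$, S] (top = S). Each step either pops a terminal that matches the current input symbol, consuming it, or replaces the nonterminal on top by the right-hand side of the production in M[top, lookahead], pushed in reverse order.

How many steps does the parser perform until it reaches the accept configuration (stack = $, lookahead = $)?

7

step 1: stack=$ S  input=c a c a $  — expand S → c C
step 2: stack=$ C c  input=c a c a $  — match c
step 3: stack=$ C  input=a c a $  — expand C → a c a R
step 4: stack=$ R a c a  input=a c a $  — match a
step 5: stack=$ R a c  input=c a $  — match c
step 6: stack=$ R a  input=a $  — match a
step 7: stack=$ R  input=$  — expand R → ε
Accept reached after 7 steps.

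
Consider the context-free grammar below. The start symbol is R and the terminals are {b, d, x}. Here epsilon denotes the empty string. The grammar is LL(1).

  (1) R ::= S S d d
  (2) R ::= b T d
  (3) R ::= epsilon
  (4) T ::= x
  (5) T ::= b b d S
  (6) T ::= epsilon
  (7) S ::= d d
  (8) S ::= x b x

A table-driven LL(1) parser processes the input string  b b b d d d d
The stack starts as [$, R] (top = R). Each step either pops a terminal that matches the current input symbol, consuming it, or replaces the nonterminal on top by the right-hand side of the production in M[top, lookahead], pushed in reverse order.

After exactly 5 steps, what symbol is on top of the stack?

step 1: stack=$ R  input=b b b d d d d $  — expand R ::= b T d
step 2: stack=$ d T b  input=b b b d d d d $  — match b
step 3: stack=$ d T  input=b b d d d d $  — expand T ::= b b d S
step 4: stack=$ d S d b b  input=b b d d d d $  — match b
step 5: stack=$ d S d b  input=b d d d d $  — match b
Stack after step 5: $ d S d (top = d).

d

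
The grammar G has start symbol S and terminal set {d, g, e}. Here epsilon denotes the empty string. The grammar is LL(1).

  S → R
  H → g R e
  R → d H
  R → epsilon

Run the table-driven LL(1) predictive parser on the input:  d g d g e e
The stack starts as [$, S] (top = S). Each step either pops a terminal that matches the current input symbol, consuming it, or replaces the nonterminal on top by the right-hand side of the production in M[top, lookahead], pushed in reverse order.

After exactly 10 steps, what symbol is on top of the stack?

e

      Stack      Input          Action
   1  $ S        d g d g e e $  expand S → R
   2  $ R        d g d g e e $  expand R → d H
   3  $ H d      d g d g e e $  match d
   4  $ H        g d g e e $    expand H → g R e
   5  $ e R g    g d g e e $    match g
   6  $ e R      d g e e $      expand R → d H
   7  $ e H d    d g e e $      match d
   8  $ e H      g e e $        expand H → g R e
   9  $ e e R g  g e e $        match g
  10  $ e e R    e e $          expand R → epsilon
Stack after step 10: $ e e (top = e).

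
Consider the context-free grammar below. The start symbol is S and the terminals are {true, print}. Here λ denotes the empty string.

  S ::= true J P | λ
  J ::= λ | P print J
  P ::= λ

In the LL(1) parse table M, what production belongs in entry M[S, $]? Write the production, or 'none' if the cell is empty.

FIRST(S): from S::=true J P we get {true}; from S::=λ we get {λ}. So FIRST(S) = {λ, true}.
FIRST(P): from P::=λ we get {λ}. So FIRST(P) = {λ}.
FIRST(J): from J::=λ we get {λ}; from J::=P print J we get {print}. So FIRST(J) = {λ, print}.
FOLLOW(S) includes $ since S is the start symbol.
FOLLOW(S): S appears on no right-hand side. Thus FOLLOW(S) = {$}.
For S ::= true J P: FIRST(true J P) = {true}, so it goes in M[S, t] for t ∈ {true}.
For S ::= λ: FIRST(λ) = {λ}, so it goes in M[S, t] for t ∈ {}; since λ ∈ FIRST, also for every t ∈ FOLLOW(S) = {$}.

S ::= λ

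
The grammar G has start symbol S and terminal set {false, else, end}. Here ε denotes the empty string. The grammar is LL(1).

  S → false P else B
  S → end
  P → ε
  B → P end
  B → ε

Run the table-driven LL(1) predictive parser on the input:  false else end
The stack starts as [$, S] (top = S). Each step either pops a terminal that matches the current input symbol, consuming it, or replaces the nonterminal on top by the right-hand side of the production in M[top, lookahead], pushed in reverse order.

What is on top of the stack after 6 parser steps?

     Stack             Input             Action
  1  $ S               false else end $  expand S → false P else B
  2  $ B else P false  false else end $  match false
  3  $ B else P        else end $        expand P → ε
  4  $ B else          else end $        match else
  5  $ B               end $             expand B → P end
  6  $ end P           end $             expand P → ε
Stack after step 6: $ end (top = end).

end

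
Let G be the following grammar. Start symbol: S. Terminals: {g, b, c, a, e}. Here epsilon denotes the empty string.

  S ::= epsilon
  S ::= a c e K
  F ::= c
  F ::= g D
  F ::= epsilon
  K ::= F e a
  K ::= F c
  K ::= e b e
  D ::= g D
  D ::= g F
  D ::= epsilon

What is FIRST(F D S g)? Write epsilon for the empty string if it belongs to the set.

FIRST(S): from S::=epsilon we get {epsilon}; from S::=a c e K we get {a}. So FIRST(S) = {epsilon, a}.
FIRST(F): from F::=c we get {c}; from F::=g D we get {g}; from F::=epsilon we get {epsilon}. So FIRST(F) = {epsilon, c, g}.
FIRST(D): from D::=g D we get {g}; from D::=g F we get {g}; from D::=epsilon we get {epsilon}. So FIRST(D) = {epsilon, g}.
FIRST(K): from K::=F e a we get {c, e, g}; from K::=F c we get {c, g}; from K::=e b e we get {e}. So FIRST(K) = {c, e, g}.
FIRST(F D S g): take FIRST of each symbol in turn, carrying on past any symbol whose FIRST contains epsilon; result {a, c, g}.

{a, c, g}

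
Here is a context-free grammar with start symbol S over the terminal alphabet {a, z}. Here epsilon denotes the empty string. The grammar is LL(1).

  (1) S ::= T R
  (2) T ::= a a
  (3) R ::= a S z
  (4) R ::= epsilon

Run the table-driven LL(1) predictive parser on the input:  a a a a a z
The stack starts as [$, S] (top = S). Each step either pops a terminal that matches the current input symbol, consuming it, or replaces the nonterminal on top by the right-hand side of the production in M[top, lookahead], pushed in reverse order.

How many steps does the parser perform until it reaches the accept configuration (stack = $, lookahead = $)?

      Stack      Input          Action
   1  $ S        a a a a a z $  expand S ::= T R
   2  $ R T      a a a a a z $  expand T ::= a a
   3  $ R a a    a a a a a z $  match a
   4  $ R a      a a a a z $    match a
   5  $ R        a a a z $      expand R ::= a S z
   6  $ z S a    a a a z $      match a
   7  $ z S      a a z $        expand S ::= T R
   8  $ z R T    a a z $        expand T ::= a a
   9  $ z R a a  a a z $        match a
  10  $ z R a    a z $          match a
  11  $ z R      z $            expand R ::= epsilon
  12  $ z        z $            match z
Accept reached after 12 steps.

12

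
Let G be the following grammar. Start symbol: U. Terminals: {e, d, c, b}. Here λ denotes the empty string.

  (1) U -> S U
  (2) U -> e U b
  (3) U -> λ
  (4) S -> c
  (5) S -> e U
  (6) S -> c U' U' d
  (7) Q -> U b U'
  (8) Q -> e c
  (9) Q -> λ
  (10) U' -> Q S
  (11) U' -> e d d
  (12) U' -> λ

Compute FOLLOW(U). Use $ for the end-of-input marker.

{$, b, c, d, e}

FIRST(S) = {c, e}
FIRST(U) = {λ, c, e}  (via S U)
FIRST(Q) = {λ, b, c, e}  (via U b U')
FIRST(U') = {λ, b, c, e}  (via Q S)
FOLLOW(U) includes $ since U is the start symbol.
FOLLOW(Q): in U'->Q S, Q is followed by S with FIRST {c, e}. Thus FOLLOW(Q) = {c, e}.
FOLLOW(U'): in S->c U' U' d (occurrence 1), U' is followed by U' d with FIRST {b, c, d, e}; in S->c U' U' d (occurrence 2), U' is followed by d with FIRST {d}; in Q->U b U', the suffix after U' is empty, so FOLLOW(U') ⊇ FOLLOW(Q) = {c, e}. Thus FOLLOW(U') = {b, c, d, e}.
FOLLOW(U): in U->S U, the suffix after U is empty (adds nothing new); in U->e U b, U is followed by b with FIRST {b}; in S->e U, the suffix after U is empty, so FOLLOW(U) ⊇ FOLLOW(S) = {$, b, c, d, e}; in Q->U b U', U is followed by b U' with FIRST {b}. Thus FOLLOW(U) = {$, b, c, d, e}.
FOLLOW(S): in U->S U, S is followed by U with FIRST {λ, c, e}; in U->S U, the suffix after S is nullable, so FOLLOW(S) ⊇ FOLLOW(U) = {$, b, c, d, e}; in U'->Q S, the suffix after S is empty, so FOLLOW(S) ⊇ FOLLOW(U') = {b, c, d, e}. Thus FOLLOW(S) = {$, b, c, d, e}.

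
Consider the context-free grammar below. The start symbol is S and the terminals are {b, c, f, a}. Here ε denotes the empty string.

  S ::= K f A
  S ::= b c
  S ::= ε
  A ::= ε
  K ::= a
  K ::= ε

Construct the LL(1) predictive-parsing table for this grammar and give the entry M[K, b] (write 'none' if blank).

none

FIRST(A): from A::=ε we get {ε}. So FIRST(A) = {ε}.
FIRST(K): from K::=a we get {a}; from K::=ε we get {ε}. So FIRST(K) = {ε, a}.
FIRST(S): from S::=K f A we get {a, f}; from S::=b c we get {b}; from S::=ε we get {ε}. So FIRST(S) = {ε, a, b, f}.
FOLLOW(S) includes $ since S is the start symbol.
FOLLOW(K): in S::=K f A, K is followed by f A with FIRST {f}. Thus FOLLOW(K) = {f}.
For K ::= a: FIRST(a) = {a}, so it goes in M[K, t] for t ∈ {a}.
For K ::= ε: FIRST(ε) = {ε}, so it goes in M[K, t] for t ∈ {}; since ε ∈ FIRST, also for every t ∈ FOLLOW(K) = {f}.
None of these place a production in M[K, b].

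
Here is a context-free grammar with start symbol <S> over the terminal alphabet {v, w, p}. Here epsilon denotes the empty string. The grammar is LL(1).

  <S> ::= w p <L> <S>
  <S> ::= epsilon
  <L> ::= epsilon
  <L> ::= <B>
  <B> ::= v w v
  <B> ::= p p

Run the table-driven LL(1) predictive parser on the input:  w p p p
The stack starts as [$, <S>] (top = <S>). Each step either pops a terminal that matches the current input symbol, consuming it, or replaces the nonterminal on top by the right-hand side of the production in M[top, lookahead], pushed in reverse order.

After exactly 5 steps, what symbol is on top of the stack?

p

     Stack          Input      Action
  1  $ <S>          w p p p $  expand <S> ::= w p <L> <S>
  2  $ <S> <L> p w  w p p p $  match w
  3  $ <S> <L> p    p p p $    match p
  4  $ <S> <L>      p p $      expand <L> ::= <B>
  5  $ <S> <B>      p p $      expand <B> ::= p p
Stack after step 5: $ <S> p p (top = p).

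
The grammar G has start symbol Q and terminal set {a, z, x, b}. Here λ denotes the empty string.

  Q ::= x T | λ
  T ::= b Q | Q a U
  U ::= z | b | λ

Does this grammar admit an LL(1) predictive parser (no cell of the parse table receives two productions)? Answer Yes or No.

FIRST(Q) = {λ, x}
FIRST(T) = {a, b, x}
FIRST(U) = {λ, b, z}
FOLLOW(Q) = {$, a}
FOLLOW(T) = {$, a}
FOLLOW(U) = {$, a}
Each cell of M receives at most one production.

Yes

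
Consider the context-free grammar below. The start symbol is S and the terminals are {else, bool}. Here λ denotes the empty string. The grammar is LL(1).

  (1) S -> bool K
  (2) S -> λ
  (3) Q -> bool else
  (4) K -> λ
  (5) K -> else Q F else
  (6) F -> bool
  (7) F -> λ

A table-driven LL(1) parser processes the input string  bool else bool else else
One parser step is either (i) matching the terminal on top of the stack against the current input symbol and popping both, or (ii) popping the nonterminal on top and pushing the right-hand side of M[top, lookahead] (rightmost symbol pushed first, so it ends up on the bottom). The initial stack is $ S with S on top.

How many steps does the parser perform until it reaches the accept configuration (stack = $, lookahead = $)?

step 1: stack=$ S  input=bool else bool else else $  — expand S -> bool K
step 2: stack=$ K bool  input=bool else bool else else $  — match bool
step 3: stack=$ K  input=else bool else else $  — expand K -> else Q F else
step 4: stack=$ else F Q else  input=else bool else else $  — match else
step 5: stack=$ else F Q  input=bool else else $  — expand Q -> bool else
step 6: stack=$ else F else bool  input=bool else else $  — match bool
step 7: stack=$ else F else  input=else else $  — match else
step 8: stack=$ else F  input=else $  — expand F -> λ
step 9: stack=$ else  input=else $  — match else
Accept reached after 9 steps.

9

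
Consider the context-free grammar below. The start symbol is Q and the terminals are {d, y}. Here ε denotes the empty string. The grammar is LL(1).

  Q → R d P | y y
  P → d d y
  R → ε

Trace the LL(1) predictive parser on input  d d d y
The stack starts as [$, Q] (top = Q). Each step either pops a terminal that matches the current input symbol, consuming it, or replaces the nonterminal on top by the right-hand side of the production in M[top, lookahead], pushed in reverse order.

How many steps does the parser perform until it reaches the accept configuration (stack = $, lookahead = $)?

step 1: stack=$ Q  input=d d d y $  — expand Q → R d P
step 2: stack=$ P d R  input=d d d y $  — expand R → ε
step 3: stack=$ P d  input=d d d y $  — match d
step 4: stack=$ P  input=d d y $  — expand P → d d y
step 5: stack=$ y d d  input=d d y $  — match d
step 6: stack=$ y d  input=d y $  — match d
step 7: stack=$ y  input=y $  — match y
Accept reached after 7 steps.

7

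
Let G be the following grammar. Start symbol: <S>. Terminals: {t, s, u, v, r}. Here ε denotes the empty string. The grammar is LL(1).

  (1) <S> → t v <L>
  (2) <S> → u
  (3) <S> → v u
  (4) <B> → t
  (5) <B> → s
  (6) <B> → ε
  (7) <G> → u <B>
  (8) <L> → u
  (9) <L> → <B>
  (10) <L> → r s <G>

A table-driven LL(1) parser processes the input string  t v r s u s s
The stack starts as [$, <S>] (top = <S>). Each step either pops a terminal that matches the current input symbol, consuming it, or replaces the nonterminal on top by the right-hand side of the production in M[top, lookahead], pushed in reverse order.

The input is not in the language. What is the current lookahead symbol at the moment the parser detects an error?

      Stack      Input            Action
   1  $ <S>      t v r s u s s $  expand <S> → t v <L>
   2  $ <L> v t  t v r s u s s $  match t
   3  $ <L> v    v r s u s s $    match v
   4  $ <L>      r s u s s $      expand <L> → r s <G>
   5  $ <G> s r  r s u s s $      match r
   6  $ <G> s    s u s s $        match s
   7  $ <G>      u s s $          expand <G> → u <B>
   8  $ <B> u    u s s $          match u
   9  $ <B>      s s $            expand <B> → s
  10  $ s        s s $            match s
  11  $          s $              error: stack empty but input remains

s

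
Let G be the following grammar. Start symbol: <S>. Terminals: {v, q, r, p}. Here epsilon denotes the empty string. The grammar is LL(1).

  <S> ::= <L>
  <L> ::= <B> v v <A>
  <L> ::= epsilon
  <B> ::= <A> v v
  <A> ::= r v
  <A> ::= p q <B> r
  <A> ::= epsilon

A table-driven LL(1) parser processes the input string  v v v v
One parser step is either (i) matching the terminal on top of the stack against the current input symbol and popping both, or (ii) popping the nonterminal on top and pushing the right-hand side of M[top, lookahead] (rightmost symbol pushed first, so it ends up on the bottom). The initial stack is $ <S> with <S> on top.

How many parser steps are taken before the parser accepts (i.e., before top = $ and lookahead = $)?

     Stack              Input      Action
  1  $ <S>              v v v v $  expand <S> ::= <L>
  2  $ <L>              v v v v $  expand <L> ::= <B> v v <A>
  3  $ <A> v v <B>      v v v v $  expand <B> ::= <A> v v
  4  $ <A> v v v v <A>  v v v v $  expand <A> ::= epsilon
  5  $ <A> v v v v      v v v v $  match v
  6  $ <A> v v v        v v v $    match v
  7  $ <A> v v          v v $      match v
  8  $ <A> v            v $        match v
  9  $ <A>              $          expand <A> ::= epsilon
Accept reached after 9 steps.

9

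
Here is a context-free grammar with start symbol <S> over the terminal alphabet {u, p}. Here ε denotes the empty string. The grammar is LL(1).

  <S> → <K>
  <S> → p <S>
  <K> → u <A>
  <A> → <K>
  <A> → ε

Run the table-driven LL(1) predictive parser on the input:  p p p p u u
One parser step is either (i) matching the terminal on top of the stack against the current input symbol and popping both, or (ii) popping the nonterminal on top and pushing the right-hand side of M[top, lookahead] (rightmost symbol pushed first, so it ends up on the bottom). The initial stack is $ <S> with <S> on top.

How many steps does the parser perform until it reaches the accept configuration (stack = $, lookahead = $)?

      Stack    Input          Action
   1  $ <S>    p p p p u u $  expand <S> → p <S>
   2  $ <S> p  p p p p u u $  match p
   3  $ <S>    p p p u u $    expand <S> → p <S>
   4  $ <S> p  p p p u u $    match p
   5  $ <S>    p p u u $      expand <S> → p <S>
   6  $ <S> p  p p u u $      match p
   7  $ <S>    p u u $        expand <S> → p <S>
   8  $ <S> p  p u u $        match p
   9  $ <S>    u u $          expand <S> → <K>
  10  $ <K>    u u $          expand <K> → u <A>
  11  $ <A> u  u u $          match u
  12  $ <A>    u $            expand <A> → <K>
  13  $ <K>    u $            expand <K> → u <A>
  14  $ <A> u  u $            match u
  15  $ <A>    $              expand <A> → ε
Accept reached after 15 steps.

15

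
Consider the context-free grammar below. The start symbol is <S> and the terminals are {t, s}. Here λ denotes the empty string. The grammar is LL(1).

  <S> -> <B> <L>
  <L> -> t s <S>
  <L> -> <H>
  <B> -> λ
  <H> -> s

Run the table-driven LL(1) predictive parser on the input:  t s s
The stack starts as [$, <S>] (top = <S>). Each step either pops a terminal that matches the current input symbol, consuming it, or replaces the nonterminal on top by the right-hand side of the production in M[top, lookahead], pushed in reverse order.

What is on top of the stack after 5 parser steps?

<S>

     Stack      Input    Action
  1  $ <S>      t s s $  expand <S> -> <B> <L>
  2  $ <L> <B>  t s s $  expand <B> -> λ
  3  $ <L>      t s s $  expand <L> -> t s <S>
  4  $ <S> s t  t s s $  match t
  5  $ <S> s    s s $    match s
Stack after step 5: $ <S> (top = <S>).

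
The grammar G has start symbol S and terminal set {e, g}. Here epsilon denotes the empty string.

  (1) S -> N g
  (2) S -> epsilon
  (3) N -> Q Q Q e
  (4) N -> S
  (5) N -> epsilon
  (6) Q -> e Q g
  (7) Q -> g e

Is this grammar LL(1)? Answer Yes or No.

No

FIRST(S) = {epsilon, e, g}
FIRST(N) = {epsilon, e, g}
FIRST(Q) = {e, g}
FOLLOW(S) = {$, g}
FOLLOW(N) = {g}
FOLLOW(Q) = {e, g}
Cell M[N, e] receives both N -> Q Q Q e and N -> S — the grammar is not LL(1).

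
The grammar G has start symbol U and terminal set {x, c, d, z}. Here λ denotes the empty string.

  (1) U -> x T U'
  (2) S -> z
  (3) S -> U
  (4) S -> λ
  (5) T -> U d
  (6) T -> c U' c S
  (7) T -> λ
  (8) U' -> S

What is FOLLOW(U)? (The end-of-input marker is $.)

{$, c, d, x, z}

FIRST(U): from U->x T U' we get {x}. So FIRST(U) = {x}.
FIRST(S): from S->z we get {z}; from S->U we get {x}; from S->λ we get {λ}. So FIRST(S) = {λ, x, z}.
FIRST(T): from T->U d we get {x}; from T->c U' c S we get {c}; from T->λ we get {λ}. So FIRST(T) = {λ, c, x}.
FIRST(U'): from U'->S we get {λ, x, z}. So FIRST(U') = {λ, x, z}.
FOLLOW(U) includes $ since U is the start symbol.
FOLLOW(U): in S->U, the suffix after U is empty, so FOLLOW(U) ⊇ FOLLOW(S) = {$, c, d, x, z}; in T->U d, U is followed by d with FIRST {d}. Thus FOLLOW(U) = {$, c, d, x, z}.
FOLLOW(T): in U->x T U', T is followed by U' with FIRST {λ, x, z}; in U->x T U', the suffix after T is nullable, so FOLLOW(T) ⊇ FOLLOW(U) = {$, c, d, x, z}. Thus FOLLOW(T) = {$, c, d, x, z}.
FOLLOW(U'): in U->x T U', the suffix after U' is empty, so FOLLOW(U') ⊇ FOLLOW(U) = {$, c, d, x, z}; in T->c U' c S, U' is followed by c S with FIRST {c}. Thus FOLLOW(U') = {$, c, d, x, z}.
FOLLOW(S): in T->c U' c S, the suffix after S is empty, so FOLLOW(S) ⊇ FOLLOW(T) = {$, c, d, x, z}; in U'->S, the suffix after S is empty, so FOLLOW(S) ⊇ FOLLOW(U') = {$, c, d, x, z}. Thus FOLLOW(S) = {$, c, d, x, z}.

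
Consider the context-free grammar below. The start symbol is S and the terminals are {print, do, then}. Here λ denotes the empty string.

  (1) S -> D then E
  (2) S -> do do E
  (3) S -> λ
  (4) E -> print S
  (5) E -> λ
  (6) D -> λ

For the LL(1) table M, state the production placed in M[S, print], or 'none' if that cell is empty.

none

FIRST(E) = {λ, print}
FIRST(D) = {λ}
FIRST(S) = {λ, do, then}  (via D then E)
FOLLOW(S) includes $ since S is the start symbol.
FOLLOW(S): in E->print S, the suffix after S is empty, so FOLLOW(S) ⊇ FOLLOW(E) = {$}. Thus FOLLOW(S) = {$}.
FOLLOW(E): in S->D then E, the suffix after E is empty, so FOLLOW(E) ⊇ FOLLOW(S) = {$}; in S->do do E, the suffix after E is empty, so FOLLOW(E) ⊇ FOLLOW(S) = {$}. Thus FOLLOW(E) = {$}.
For S -> D then E: FIRST(D then E) = {then}, so it goes in M[S, t] for t ∈ {then}.
For S -> do do E: FIRST(do do E) = {do}, so it goes in M[S, t] for t ∈ {do}.
For S -> λ: FIRST(λ) = {λ}, so it goes in M[S, t] for t ∈ {}; since λ ∈ FIRST, also for every t ∈ FOLLOW(S) = {$}.
None of these place a production in M[S, print].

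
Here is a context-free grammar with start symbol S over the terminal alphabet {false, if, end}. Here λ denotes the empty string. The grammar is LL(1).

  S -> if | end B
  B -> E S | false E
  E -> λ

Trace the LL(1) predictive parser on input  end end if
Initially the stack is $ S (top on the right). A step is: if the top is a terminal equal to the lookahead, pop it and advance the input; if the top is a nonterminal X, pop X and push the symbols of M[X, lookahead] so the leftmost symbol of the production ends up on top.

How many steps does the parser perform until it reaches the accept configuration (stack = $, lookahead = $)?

10

      Stack    Input         Action
   1  $ S      end end if $  expand S -> end B
   2  $ B end  end end if $  match end
   3  $ B      end if $      expand B -> E S
   4  $ S E    end if $      expand E -> λ
   5  $ S      end if $      expand S -> end B
   6  $ B end  end if $      match end
   7  $ B      if $          expand B -> E S
   8  $ S E    if $          expand E -> λ
   9  $ S      if $          expand S -> if
  10  $ if     if $          match if
Accept reached after 10 steps.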